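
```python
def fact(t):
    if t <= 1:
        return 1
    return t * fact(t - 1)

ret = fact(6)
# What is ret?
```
Call trace:
fact(t=6)
  fact(t=5)
    fact(t=4)
      fact(t=3)
        fact(t=2)
          fact(t=1)
          -> return 1
        -> return 2
      -> return 6
    -> return 24
  -> return 120
-> return 720

Final answer: 720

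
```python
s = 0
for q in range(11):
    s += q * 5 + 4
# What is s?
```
Trace:
  s=0
  s=4, q=0
  s=13, q=1
  s=27, q=2
  s=46, q=3
  s=70, q=4
  s=99, q=5
  s=133, q=6
  s=172, q=7
  s=216, q=8
  s=265, q=9
  s=319, q=10

Final answer: 319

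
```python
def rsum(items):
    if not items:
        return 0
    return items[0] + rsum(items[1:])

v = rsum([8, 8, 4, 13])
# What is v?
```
Call trace:
rsum(items=[8, 8, 4, 13])
  rsum(items=[8, 4, 13])
    rsum(items=[4, 13])
      rsum(items=[13])
        rsum(items=[])
        -> return 0
      -> return 13
    -> return 17
  -> return 25
-> return 33

Final answer: 33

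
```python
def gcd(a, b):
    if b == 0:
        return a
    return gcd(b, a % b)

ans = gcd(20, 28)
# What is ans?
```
Call trace:
gcd(a=20, b=28)
  gcd(a=28, b=20)
    gcd(a=20, b=8)
      gcd(a=8, b=4)
        gcd(a=4, b=0)
        -> return 4
      -> return 4
    -> return 4
  -> return 4
-> return 4

Final answer: 4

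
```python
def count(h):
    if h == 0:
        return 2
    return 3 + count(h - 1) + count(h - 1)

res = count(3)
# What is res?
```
Call trace (a repeated sub-call is expanded the first time; later identical calls just restate its return value):
count(h=3)
  count(h=2)
    count(h=1)
      count(h=0)
      -> return 2
      count(h=0)
      -> return 2
    -> return 7
    count(h=1) -> return 7  (same call as traced above)
  -> return 17
  count(h=2) -> return 17  (same call as traced above)
-> return 37

Final answer: 37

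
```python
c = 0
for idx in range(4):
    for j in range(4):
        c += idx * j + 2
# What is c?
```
Trace:
  c=0
  c=2, idx=0, j=0
  c=4, idx=0, j=1
  c=6, idx=0, j=2
  c=8, idx=0, j=3
  c=10, idx=1, j=0
  c=13, idx=1, j=1
  c=17, idx=1, j=2
  c=22, idx=1, j=3
  c=24, idx=2, j=0
  c=28, idx=2, j=1
  c=34, idx=2, j=2
  c=42, idx=2, j=3
  c=44, idx=3, j=0
  c=49, idx=3, j=1
  c=57, idx=3, j=2
  c=68, idx=3, j=3

Final answer: 68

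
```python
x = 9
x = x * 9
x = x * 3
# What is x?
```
Trace:
  x=9
  x=81
  x=243

Final answer: 243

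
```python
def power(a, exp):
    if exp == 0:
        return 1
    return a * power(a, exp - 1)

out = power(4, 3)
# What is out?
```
Call trace:
power(a=4, exp=3)
  power(a=4, exp=2)
    power(a=4, exp=1)
      power(a=4, exp=0)
      -> return 1
    -> return 4
  -> return 16
-> return 64

Final answer: 64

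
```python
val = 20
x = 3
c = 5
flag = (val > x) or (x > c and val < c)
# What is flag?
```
Trace:
  val=20
  val=20, x=3
  val=20, x=3, c=5
  val=20, x=3, c=5, flag=True

Final answer: True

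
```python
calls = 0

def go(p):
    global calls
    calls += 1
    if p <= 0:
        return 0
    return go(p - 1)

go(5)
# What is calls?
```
Call trace:
go(p=5)
  go(p=4)
    go(p=3)
      go(p=2)
        go(p=1)
          go(p=0)
          -> return 0
        -> return 0
      -> return 0
    -> return 0
  -> return 0
-> return 0

calls is incremented once per call. go is entered once for each p = 5, 4, 3, 2, 1, 0 (the p <= 0 call returns without recursing), i.e. 5 + 1 calls.
calls = 6

Final answer: 6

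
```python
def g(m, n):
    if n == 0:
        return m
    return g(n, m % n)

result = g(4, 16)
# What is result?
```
Call trace:
g(m=4, n=16)
  g(m=16, n=4)
    g(m=4, n=0)
    -> return 4
  -> return 4
-> return 4

Final answer: 4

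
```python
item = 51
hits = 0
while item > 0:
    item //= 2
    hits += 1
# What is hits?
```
Trace:
  item=51
  item=51, hits=0
  item=25, hits=1
  item=12, hits=2
  item=6, hits=3
  item=3, hits=4
  item=1, hits=5
  item=0, hits=6

Final answer: 6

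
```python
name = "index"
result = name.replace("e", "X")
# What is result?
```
Trace:
  name='index'
  name='index', result='indXx'

Final answer: 'indXx'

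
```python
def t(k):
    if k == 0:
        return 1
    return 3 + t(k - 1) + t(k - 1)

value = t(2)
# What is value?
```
Call trace (a repeated sub-call is expanded the first time; later identical calls just restate its return value):
t(k=2)
  t(k=1)
    t(k=0)
    -> return 1
    t(k=0)
    -> return 1
  -> return 5
  t(k=1) -> return 5  (same call as traced above)
-> return 13

Final answer: 13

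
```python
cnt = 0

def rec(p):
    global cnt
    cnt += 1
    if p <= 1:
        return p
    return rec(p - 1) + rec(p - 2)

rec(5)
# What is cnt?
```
Call trace (a repeated sub-call is expanded the first time; later identical calls just restate its return value):
rec(p=5)
  rec(p=4)
    rec(p=3)
      rec(p=2)
        rec(p=1)
        -> return 1
        rec(p=0)
        -> return 0
      -> return 1
      rec(p=1)
      -> return 1
    -> return 2
    rec(p=2) -> return 1  (same call as traced above)
  -> return 3
  rec(p=3) -> return 2  (same call as traced above)
-> return 5

cnt is incremented once per call, so count the calls in each subtree. Let C(p) = number of calls made by rec(p).
C(0) = C(1) = 1 (base case, no recursion); C(p) = 1 + C(p - 1) + C(p - 2) otherwise.
C(2) = 1 + C(1) + C(0) = 1 + 1 + 1 = 3
C(3) = 1 + C(2) + C(1) = 1 + 3 + 1 = 5
C(4) = 1 + C(3) + C(2) = 1 + 5 + 3 = 9
C(5) = 1 + C(4) + C(3) = 1 + 9 + 5 = 15
cnt = C(5) = 15

Final answer: 15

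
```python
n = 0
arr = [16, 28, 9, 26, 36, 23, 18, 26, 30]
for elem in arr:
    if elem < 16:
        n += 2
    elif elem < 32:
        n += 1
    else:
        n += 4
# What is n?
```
Trace:
  n=0
  n=1, elem=16
  n=2, elem=28
  n=4, elem=9
  n=5, elem=26
  n=9, elem=36
  n=10, elem=23
  n=11, elem=18
  n=12, elem=26
  n=13, elem=30

Final answer: 13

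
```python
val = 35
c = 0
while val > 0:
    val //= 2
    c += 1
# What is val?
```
Trace:
  val=35
  val=35, c=0
  val=17, c=1
  val=8, c=2
  val=4, c=3
  val=2, c=4
  val=1, c=5
  val=0, c=6

Final answer: 0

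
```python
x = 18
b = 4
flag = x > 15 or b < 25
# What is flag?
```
Trace:
  x=18
  x=18, b=4
  x=18, b=4, flag=True

Final answer: True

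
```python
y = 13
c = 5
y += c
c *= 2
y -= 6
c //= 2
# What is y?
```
Trace:
  y=13
  y=13, c=5
  y=18, c=5
  y=18, c=10
  y=12, c=10
  y=12, c=5

Final answer: 12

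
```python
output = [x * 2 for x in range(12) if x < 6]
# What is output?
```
Trace:
  x=0
  x=1
  x=2
  x=3
  x=4
  x=5
  x=6
  x=7
  x=8
  x=9
  x=10
  x=11
  output=[0, 2, 4, 6, 8, 10]

Final answer: [0, 2, 4, 6, 8, 10]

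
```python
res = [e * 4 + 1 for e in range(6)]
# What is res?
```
Trace:
  e=0
  e=1
  e=2
  e=3
  e=4
  e=5
  res=[1, 5, 9, 13, 17, 21]

Final answer: [1, 5, 9, 13, 17, 21]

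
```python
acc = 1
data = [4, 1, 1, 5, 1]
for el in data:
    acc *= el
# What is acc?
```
Trace:
  acc=1
  acc=4, el=4
  acc=4, el=1
  acc=4, el=1
  acc=20, el=5
  acc=20, el=1

Final answer: 20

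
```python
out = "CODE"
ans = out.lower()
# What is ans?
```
Trace:
  out='CODE'
  out='CODE', ans='code'

Final answer: 'code'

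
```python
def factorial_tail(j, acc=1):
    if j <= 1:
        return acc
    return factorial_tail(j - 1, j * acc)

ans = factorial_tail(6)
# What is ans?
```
Call trace:
factorial_tail(j=6, acc=1)
  factorial_tail(j=5, acc=6)
    factorial_tail(j=4, acc=30)
      factorial_tail(j=3, acc=120)
        factorial_tail(j=2, acc=360)
          factorial_tail(j=1, acc=720)
          -> return 720
        -> return 720
      -> return 720
    -> return 720
  -> return 720
-> return 720

Final answer: 720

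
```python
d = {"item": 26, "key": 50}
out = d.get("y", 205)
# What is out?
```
Trace:
  d={'item': 26, 'key': 50}
  d={'item': 26, 'key': 50}, out=205

Final answer: 205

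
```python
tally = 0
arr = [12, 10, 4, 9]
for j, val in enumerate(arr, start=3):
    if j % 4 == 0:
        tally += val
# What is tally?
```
Trace:
  tally=0
  tally=0, j=3, val=12
  tally=10, j=4, val=10
  tally=10, j=5, val=4
  tally=10, j=6, val=9

Final answer: 10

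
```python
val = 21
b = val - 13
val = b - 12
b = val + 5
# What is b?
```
Trace:
  val=21
  val=21, b=8
  val=-4, b=8
  val=-4, b=1

Final answer: 1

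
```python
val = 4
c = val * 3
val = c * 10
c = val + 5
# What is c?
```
Trace:
  val=4
  val=4, c=12
  val=120, c=12
  val=120, c=125

Final answer: 125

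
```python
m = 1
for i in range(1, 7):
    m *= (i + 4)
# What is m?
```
Trace:
  m=1
  m=5, i=1
  m=30, i=2
  m=210, i=3
  m=1680, i=4
  m=15120, i=5
  m=151200, i=6

Final answer: 151200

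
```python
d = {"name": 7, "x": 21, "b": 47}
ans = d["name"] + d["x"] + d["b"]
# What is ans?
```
Trace:
  d={'name': 7, 'x': 21, 'b': 47}
  d={'name': 7, 'x': 21, 'b': 47}, ans=75

Final answer: 75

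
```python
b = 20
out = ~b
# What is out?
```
Trace:
  b=20
  b=20, out=-21

Final answer: -21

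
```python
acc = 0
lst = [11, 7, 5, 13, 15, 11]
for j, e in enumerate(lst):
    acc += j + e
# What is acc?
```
Trace:
  acc=0
  acc=11, j=0, e=11
  acc=19, j=1, e=7
  acc=26, j=2, e=5
  acc=42, j=3, e=13
  acc=61, j=4, e=15
  acc=77, j=5, e=11

Final answer: 77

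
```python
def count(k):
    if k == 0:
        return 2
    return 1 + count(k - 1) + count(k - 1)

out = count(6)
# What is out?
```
Call trace (a repeated sub-call is expanded the first time; later identical calls just restate its return value):
count(k=6)
  count(k=5)
    count(k=4)
      count(k=3)
        count(k=2)
          count(k=1)
            count(k=0)
            -> return 2
            count(k=0)
            -> return 2
          -> return 5
          count(k=1) -> return 5  (same call as traced above)
        -> return 11
        count(k=2) -> return 11  (same call as traced above)
      -> return 23
      count(k=3) -> return 23  (same call as traced above)
    -> return 47
    count(k=4) -> return 47  (same call as traced above)
  -> return 95
  count(k=5) -> return 95  (same call as traced above)
-> return 191

Final answer: 191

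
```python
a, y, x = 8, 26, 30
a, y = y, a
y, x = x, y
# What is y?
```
Trace:
  a=8, y=26, x=30
  a=26, y=8, x=30
  a=26, y=30, x=8

Final answer: 30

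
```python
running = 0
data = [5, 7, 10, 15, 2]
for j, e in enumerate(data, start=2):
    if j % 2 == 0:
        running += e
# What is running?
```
Trace:
  running=0
  running=5, j=2, e=5
  running=5, j=3, e=7
  running=15, j=4, e=10
  running=15, j=5, e=15
  running=17, j=6, e=2

Final answer: 17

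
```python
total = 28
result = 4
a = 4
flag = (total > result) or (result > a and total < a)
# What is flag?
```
Trace:
  total=28
  total=28, result=4
  total=28, result=4, a=4
  total=28, result=4, a=4, flag=True

Final answer: True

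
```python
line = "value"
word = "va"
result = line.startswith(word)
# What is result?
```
Trace:
  line='value'
  line='value', word='va'
  line='value', word='va', result=True

Final answer: True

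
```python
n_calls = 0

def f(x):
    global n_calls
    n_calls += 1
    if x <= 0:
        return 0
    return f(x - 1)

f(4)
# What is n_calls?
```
Call trace:
f(x=4)
  f(x=3)
    f(x=2)
      f(x=1)
        f(x=0)
        -> return 0
      -> return 0
    -> return 0
  -> return 0
-> return 0

n_calls is incremented once per call. f is entered once for each x = 4, 3, 2, 1, 0 (the x <= 0 call returns without recursing), i.e. 4 + 1 calls.
n_calls = 5

Final answer: 5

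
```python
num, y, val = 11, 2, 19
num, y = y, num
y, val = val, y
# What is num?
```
Trace:
  num=11, y=2, val=19
  num=2, y=11, val=19
  num=2, y=19, val=11

Final answer: 2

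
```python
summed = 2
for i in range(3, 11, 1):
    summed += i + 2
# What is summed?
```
Trace:
  summed=2
  summed=7, i=3
  summed=13, i=4
  summed=20, i=5
  summed=28, i=6
  summed=37, i=7
  summed=47, i=8
  summed=58, i=9
  summed=70, i=10

Final answer: 70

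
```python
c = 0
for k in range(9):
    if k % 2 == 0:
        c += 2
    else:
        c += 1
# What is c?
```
Trace:
  c=0
  c=2, k=0
  c=3, k=1
  c=5, k=2
  c=6, k=3
  c=8, k=4
  c=9, k=5
  c=11, k=6
  c=12, k=7
  c=14, k=8

Final answer: 14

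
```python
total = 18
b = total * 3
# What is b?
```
Trace:
  total=18
  total=18, b=54

Final answer: 54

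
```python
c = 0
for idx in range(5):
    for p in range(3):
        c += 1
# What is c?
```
Trace:
  c=0
  c=1, idx=0, p=0
  c=2, idx=0, p=1
  c=3, idx=0, p=2
  c=4, idx=1, p=0
  c=5, idx=1, p=1
  c=6, idx=1, p=2
  c=7, idx=2, p=0
  c=8, idx=2, p=1
  c=9, idx=2, p=2
  c=10, idx=3, p=0
  c=11, idx=3, p=1
  c=12, idx=3, p=2
  c=13, idx=4, p=0
  c=14, idx=4, p=1
  c=15, idx=4, p=2

Final answer: 15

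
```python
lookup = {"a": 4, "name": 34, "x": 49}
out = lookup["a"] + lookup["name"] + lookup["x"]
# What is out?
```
Trace:
  lookup={'a': 4, 'name': 34, 'x': 49}
  lookup={'a': 4, 'name': 34, 'x': 49}, out=87

Final answer: 87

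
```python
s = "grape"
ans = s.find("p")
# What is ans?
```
Trace:
  s='grape'
  s='grape', ans=3

Final answer: 3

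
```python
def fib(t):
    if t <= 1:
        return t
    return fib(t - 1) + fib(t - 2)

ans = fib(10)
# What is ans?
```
Call trace (a repeated sub-call is expanded the first time; later identical calls just restate its return value):
fib(t=10)
  fib(t=9)
    fib(t=8)
      fib(t=7)
        fib(t=6)
          fib(t=5)
            fib(t=4)
              fib(t=3)
                fib(t=2)
                  fib(t=1)
                  -> return 1
                  fib(t=0)
                  -> return 0
                -> return 1
                fib(t=1)
                -> return 1
              -> return 2
              fib(t=2) -> return 1  (same call as traced above)
            -> return 3
            fib(t=3) -> return 2  (same call as traced above)
          -> return 5
          fib(t=4) -> return 3  (same call as traced above)
        -> return 8
        fib(t=5) -> return 5  (same call as traced above)
      -> return 13
      fib(t=6) -> return 8  (same call as traced above)
    -> return 21
    fib(t=7) -> return 13  (same call as traced above)
  -> return 34
  fib(t=8) -> return 21  (same call as traced above)
-> return 55

Final answer: 55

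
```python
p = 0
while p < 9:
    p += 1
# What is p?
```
Trace:
  p=0
  p=1
  p=2
  p=3
  p=4
  p=5
  p=6
  p=7
  p=8
  p=9

Final answer: 9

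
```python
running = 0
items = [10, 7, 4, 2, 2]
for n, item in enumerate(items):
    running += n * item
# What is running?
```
Trace:
  running=0
  running=0, n=0, item=10
  running=7, n=1, item=7
  running=15, n=2, item=4
  running=21, n=3, item=2
  running=29, n=4, item=2

Final answer: 29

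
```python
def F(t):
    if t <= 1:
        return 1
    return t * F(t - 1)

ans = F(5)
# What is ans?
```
Call trace:
F(t=5)
  F(t=4)
    F(t=3)
      F(t=2)
        F(t=1)
        -> return 1
      -> return 2
    -> return 6
  -> return 24
-> return 120

Final answer: 120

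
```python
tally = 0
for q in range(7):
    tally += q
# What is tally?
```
Trace:
  tally=0
  tally=0, q=0
  tally=1, q=1
  tally=3, q=2
  tally=6, q=3
  tally=10, q=4
  tally=15, q=5
  tally=21, q=6

Final answer: 21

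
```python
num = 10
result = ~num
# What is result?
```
Trace:
  num=10
  num=10, result=-11

Final answer: -11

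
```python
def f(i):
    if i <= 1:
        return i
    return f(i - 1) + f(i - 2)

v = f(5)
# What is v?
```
Call trace (a repeated sub-call is expanded the first time; later identical calls just restate its return value):
f(i=5)
  f(i=4)
    f(i=3)
      f(i=2)
        f(i=1)
        -> return 1
        f(i=0)
        -> return 0
      -> return 1
      f(i=1)
      -> return 1
    -> return 2
    f(i=2) -> return 1  (same call as traced above)
  -> return 3
  f(i=3) -> return 2  (same call as traced above)
-> return 5

Final answer: 5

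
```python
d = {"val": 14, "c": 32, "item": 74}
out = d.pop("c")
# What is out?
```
Trace:
  d={'val': 14, 'c': 32, 'item': 74}
  d={'val': 14, 'item': 74}, out=32

Final answer: 32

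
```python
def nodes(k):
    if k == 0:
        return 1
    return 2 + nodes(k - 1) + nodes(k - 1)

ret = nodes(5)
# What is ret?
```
Call trace (a repeated sub-call is expanded the first time; later identical calls just restate its return value):
nodes(k=5)
  nodes(k=4)
    nodes(k=3)
      nodes(k=2)
        nodes(k=1)
          nodes(k=0)
          -> return 1
          nodes(k=0)
          -> return 1
        -> return 4
        nodes(k=1) -> return 4  (same call as traced above)
      -> return 10
      nodes(k=2) -> return 10  (same call as traced above)
    -> return 22
    nodes(k=3) -> return 22  (same call as traced above)
  -> return 46
  nodes(k=4) -> return 46  (same call as traced above)
-> return 94

Final answer: 94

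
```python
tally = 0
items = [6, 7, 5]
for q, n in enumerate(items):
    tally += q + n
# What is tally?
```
Trace:
  tally=0
  tally=6, q=0, n=6
  tally=14, q=1, n=7
  tally=21, q=2, n=5

Final answer: 21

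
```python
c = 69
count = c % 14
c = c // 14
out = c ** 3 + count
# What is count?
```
Trace:
  c=69
  c=69, count=13
  c=4, count=13
  c=4, count=13, out=77

Final answer: 13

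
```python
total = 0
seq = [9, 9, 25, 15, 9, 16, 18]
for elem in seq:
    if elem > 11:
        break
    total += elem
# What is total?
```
Trace:
  total=0
  total=9, elem=9
  total=18, elem=9
  total=18, elem=25

Final answer: 18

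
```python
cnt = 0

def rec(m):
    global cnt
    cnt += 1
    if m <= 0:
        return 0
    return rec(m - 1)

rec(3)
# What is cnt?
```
Call trace:
rec(m=3)
  rec(m=2)
    rec(m=1)
      rec(m=0)
      -> return 0
    -> return 0
  -> return 0
-> return 0

cnt is incremented once per call. rec is entered once for each m = 3, 2, 1, 0 (the m <= 0 call returns without recursing), i.e. 3 + 1 calls.
cnt = 4

Final answer: 4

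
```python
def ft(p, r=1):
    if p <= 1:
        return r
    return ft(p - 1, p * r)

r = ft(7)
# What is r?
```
Call trace:
ft(p=7, r=1)
  ft(p=6, r=7)
    ft(p=5, r=42)
      ft(p=4, r=210)
        ft(p=3, r=840)
          ft(p=2, r=2520)
            ft(p=1, r=5040)
            -> return 5040
          -> return 5040
        -> return 5040
      -> return 5040
    -> return 5040
  -> return 5040
-> return 5040

Final answer: 5040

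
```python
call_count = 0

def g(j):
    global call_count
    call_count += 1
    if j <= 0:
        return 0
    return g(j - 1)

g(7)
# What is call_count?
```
Call trace:
g(j=7)
  g(j=6)
    g(j=5)
      g(j=4)
        g(j=3)
          g(j=2)
            g(j=1)
              g(j=0)
              -> return 0
            -> return 0
          -> return 0
        -> return 0
      -> return 0
    -> return 0
  -> return 0
-> return 0

call_count is incremented once per call. g is entered once for each j = 7, 6, 5, 4, 3, 2, 1, 0 (the j <= 0 call returns without recursing), i.e. 7 + 1 calls.
call_count = 8

Final answer: 8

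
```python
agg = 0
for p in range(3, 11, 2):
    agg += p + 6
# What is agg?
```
Trace:
  agg=0
  agg=9, p=3
  agg=20, p=5
  agg=33, p=7
  agg=48, p=9

Final answer: 48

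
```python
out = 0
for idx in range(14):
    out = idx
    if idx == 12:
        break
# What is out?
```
Trace:
  out=0
  out=0, idx=0
  out=1, idx=1
  out=2, idx=2
  out=3, idx=3
  out=4, idx=4
  out=5, idx=5
  out=6, idx=6
  out=7, idx=7
  out=8, idx=8
  out=9, idx=9
  out=10, idx=10
  out=11, idx=11
  out=12, idx=12

Final answer: 12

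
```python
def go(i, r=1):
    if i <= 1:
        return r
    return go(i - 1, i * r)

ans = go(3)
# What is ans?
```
Call trace:
go(i=3, r=1)
  go(i=2, r=3)
    go(i=1, r=6)
    -> return 6
  -> return 6
-> return 6

Final answer: 6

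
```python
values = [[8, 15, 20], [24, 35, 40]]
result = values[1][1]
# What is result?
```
Trace:
  values=[[8, 15, 20], [24, 35, 40]]
  values=[[8, 15, 20], [24, 35, 40]], result=35

Final answer: 35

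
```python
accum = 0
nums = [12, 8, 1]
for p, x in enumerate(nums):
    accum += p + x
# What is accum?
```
Trace:
  accum=0
  accum=12, p=0, x=12
  accum=21, p=1, x=8
  accum=24, p=2, x=1

Final answer: 24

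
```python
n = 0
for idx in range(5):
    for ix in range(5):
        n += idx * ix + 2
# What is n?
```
Trace:
  n=0
  n=2, idx=0, ix=0
  n=4, idx=0, ix=1
  n=6, idx=0, ix=2
  n=8, idx=0, ix=3
  n=10, idx=0, ix=4
  n=12, idx=1, ix=0
  n=15, idx=1, ix=1
  n=19, idx=1, ix=2
  n=24, idx=1, ix=3
  n=30, idx=1, ix=4
  n=32, idx=2, ix=0
  n=36, idx=2, ix=1
  n=42, idx=2, ix=2
  n=50, idx=2, ix=3
  n=60, idx=2, ix=4
  n=62, idx=3, ix=0
  n=67, idx=3, ix=1
  n=75, idx=3, ix=2
  n=86, idx=3, ix=3
  n=100, idx=3, ix=4
  n=102, idx=4, ix=0
  n=108, idx=4, ix=1
  n=118, idx=4, ix=2
  n=132, idx=4, ix=3
  n=150, idx=4, ix=4

Final answer: 150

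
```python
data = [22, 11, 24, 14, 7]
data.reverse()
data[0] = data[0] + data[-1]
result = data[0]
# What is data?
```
Trace:
  data=[22, 11, 24, 14, 7]
  data=[7, 14, 24, 11, 22]
  data=[29, 14, 24, 11, 22]
  data=[29, 14, 24, 11, 22], result=29

Final answer: [29, 14, 24, 11, 22]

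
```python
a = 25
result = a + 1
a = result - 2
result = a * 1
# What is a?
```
Trace:
  a=25
  a=25, result=26
  a=24, result=26
  a=24, result=24

Final answer: 24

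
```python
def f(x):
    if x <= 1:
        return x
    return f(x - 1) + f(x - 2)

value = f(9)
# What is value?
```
Call trace (a repeated sub-call is expanded the first time; later identical calls just restate its return value):
f(x=9)
  f(x=8)
    f(x=7)
      f(x=6)
        f(x=5)
          f(x=4)
            f(x=3)
              f(x=2)
                f(x=1)
                -> return 1
                f(x=0)
                -> return 0
              -> return 1
              f(x=1)
              -> return 1
            -> return 2
            f(x=2) -> return 1  (same call as traced above)
          -> return 3
          f(x=3) -> return 2  (same call as traced above)
        -> return 5
        f(x=4) -> return 3  (same call as traced above)
      -> return 8
      f(x=5) -> return 5  (same call as traced above)
    -> return 13
    f(x=6) -> return 8  (same call as traced above)
  -> return 21
  f(x=7) -> return 13  (same call as traced above)
-> return 34

Final answer: 34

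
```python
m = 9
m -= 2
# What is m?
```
Trace:
  m=9
  m=7

Final answer: 7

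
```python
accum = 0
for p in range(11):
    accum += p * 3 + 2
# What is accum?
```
Trace:
  accum=0
  accum=2, p=0
  accum=7, p=1
  accum=15, p=2
  accum=26, p=3
  accum=40, p=4
  accum=57, p=5
  accum=77, p=6
  accum=100, p=7
  accum=126, p=8
  accum=155, p=9
  accum=187, p=10

Final answer: 187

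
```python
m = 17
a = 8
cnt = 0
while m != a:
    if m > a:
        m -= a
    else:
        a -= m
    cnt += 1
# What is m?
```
Trace:
  m=17
  m=17, a=8
  m=17, a=8, cnt=0
  m=9, a=8, cnt=1
  m=1, a=8, cnt=2
  m=1, a=7, cnt=3
  m=1, a=6, cnt=4
  m=1, a=5, cnt=5
  m=1, a=4, cnt=6
  m=1, a=3, cnt=7
  m=1, a=2, cnt=8
  m=1, a=1, cnt=9

Final answer: 1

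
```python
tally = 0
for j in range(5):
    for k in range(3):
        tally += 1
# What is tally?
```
Trace:
  tally=0
  tally=1, j=0, k=0
  tally=2, j=0, k=1
  tally=3, j=0, k=2
  tally=4, j=1, k=0
  tally=5, j=1, k=1
  tally=6, j=1, k=2
  tally=7, j=2, k=0
  tally=8, j=2, k=1
  tally=9, j=2, k=2
  tally=10, j=3, k=0
  tally=11, j=3, k=1
  tally=12, j=3, k=2
  tally=13, j=4, k=0
  tally=14, j=4, k=1
  tally=15, j=4, k=2

Final answer: 15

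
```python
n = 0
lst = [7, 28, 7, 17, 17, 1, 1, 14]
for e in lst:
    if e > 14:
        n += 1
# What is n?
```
Trace:
  n=0
  n=0, e=7
  n=1, e=28
  n=1, e=7
  n=2, e=17
  n=3, e=17
  n=3, e=1
  n=3, e=1
  n=3, e=14

Final answer: 3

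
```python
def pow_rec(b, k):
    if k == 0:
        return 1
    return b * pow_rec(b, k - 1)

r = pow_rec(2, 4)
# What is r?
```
Call trace:
pow_rec(b=2, k=4)
  pow_rec(b=2, k=3)
    pow_rec(b=2, k=2)
      pow_rec(b=2, k=1)
        pow_rec(b=2, k=0)
        -> return 1
      -> return 2
    -> return 4
  -> return 8
-> return 16

Final answer: 16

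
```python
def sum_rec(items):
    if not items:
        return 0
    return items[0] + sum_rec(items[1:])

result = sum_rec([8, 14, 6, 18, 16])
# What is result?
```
Call trace:
sum_rec(items=[8, 14, 6, 18, 16])
  sum_rec(items=[14, 6, 18, 16])
    sum_rec(items=[6, 18, 16])
      sum_rec(items=[18, 16])
        sum_rec(items=[16])
          sum_rec(items=[])
          -> return 0
        -> return 16
      -> return 34
    -> return 40
  -> return 54
-> return 62

Final answer: 62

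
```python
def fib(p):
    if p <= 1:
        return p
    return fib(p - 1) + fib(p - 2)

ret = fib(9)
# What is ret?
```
Call trace (a repeated sub-call is expanded the first time; later identical calls just restate its return value):
fib(p=9)
  fib(p=8)
    fib(p=7)
      fib(p=6)
        fib(p=5)
          fib(p=4)
            fib(p=3)
              fib(p=2)
                fib(p=1)
                -> return 1
                fib(p=0)
                -> return 0
              -> return 1
              fib(p=1)
              -> return 1
            -> return 2
            fib(p=2) -> return 1  (same call as traced above)
          -> return 3
          fib(p=3) -> return 2  (same call as traced above)
        -> return 5
        fib(p=4) -> return 3  (same call as traced above)
      -> return 8
      fib(p=5) -> return 5  (same call as traced above)
    -> return 13
    fib(p=6) -> return 8  (same call as traced above)
  -> return 21
  fib(p=7) -> return 13  (same call as traced above)
-> return 34

Final answer: 34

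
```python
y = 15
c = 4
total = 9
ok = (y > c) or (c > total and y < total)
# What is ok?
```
Trace:
  y=15
  y=15, c=4
  y=15, c=4, total=9
  y=15, c=4, total=9, ok=True

Final answer: True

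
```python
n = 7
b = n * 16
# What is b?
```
Trace:
  n=7
  n=7, b=112

Final answer: 112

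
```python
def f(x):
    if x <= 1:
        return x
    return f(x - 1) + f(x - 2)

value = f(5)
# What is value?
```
Call trace (a repeated sub-call is expanded the first time; later identical calls just restate its return value):
f(x=5)
  f(x=4)
    f(x=3)
      f(x=2)
        f(x=1)
        -> return 1
        f(x=0)
        -> return 0
      -> return 1
      f(x=1)
      -> return 1
    -> return 2
    f(x=2) -> return 1  (same call as traced above)
  -> return 3
  f(x=3) -> return 2  (same call as traced above)
-> return 5

Final answer: 5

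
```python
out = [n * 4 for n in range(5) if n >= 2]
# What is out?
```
Trace:
  n=0
  n=1
  n=2
  n=3
  n=4
  out=[8, 12, 16]

Final answer: [8, 12, 16]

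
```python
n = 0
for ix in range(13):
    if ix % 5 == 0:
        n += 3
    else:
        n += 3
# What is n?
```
Trace:
  n=0
  n=3, ix=0
  n=6, ix=1
  n=9, ix=2
  n=12, ix=3
  n=15, ix=4
  n=18, ix=5
  n=21, ix=6
  n=24, ix=7
  n=27, ix=8
  n=30, ix=9
  n=33, ix=10
  n=36, ix=11
  n=39, ix=12

Final answer: 39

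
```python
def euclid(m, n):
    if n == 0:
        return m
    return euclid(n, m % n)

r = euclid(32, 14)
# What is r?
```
Call trace:
euclid(m=32, n=14)
  euclid(m=14, n=4)
    euclid(m=4, n=2)
      euclid(m=2, n=0)
      -> return 2
    -> return 2
  -> return 2
-> return 2

Final answer: 2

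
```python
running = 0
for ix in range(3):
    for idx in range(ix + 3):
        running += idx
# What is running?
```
Trace:
  running=0
  running=0, ix=0, idx=0
  running=1, ix=0, idx=1
  running=3, ix=0, idx=2
  running=3, ix=1, idx=0
  running=4, ix=1, idx=1
  running=6, ix=1, idx=2
  running=9, ix=1, idx=3
  running=9, ix=2, idx=0
  running=10, ix=2, idx=1
  running=12, ix=2, idx=2
  running=15, ix=2, idx=3
  running=19, ix=2, idx=4

Final answer: 19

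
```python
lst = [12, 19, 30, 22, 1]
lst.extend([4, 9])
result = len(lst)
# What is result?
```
Trace:
  lst=[12, 19, 30, 22, 1]
  lst=[12, 19, 30, 22, 1, 4, 9]
  lst=[12, 19, 30, 22, 1, 4, 9], result=7

Final answer: 7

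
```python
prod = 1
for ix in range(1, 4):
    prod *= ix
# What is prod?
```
Trace:
  prod=1
  prod=1, ix=1
  prod=2, ix=2
  prod=6, ix=3

Final answer: 6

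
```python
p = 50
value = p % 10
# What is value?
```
Trace:
  p=50
  p=50, value=0

Final answer: 0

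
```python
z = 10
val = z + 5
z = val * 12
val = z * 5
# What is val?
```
Trace:
  z=10
  z=10, val=15
  z=180, val=15
  z=180, val=900

Final answer: 900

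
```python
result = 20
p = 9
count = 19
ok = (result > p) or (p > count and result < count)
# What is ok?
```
Trace:
  result=20
  result=20, p=9
  result=20, p=9, count=19
  result=20, p=9, count=19, ok=True

Final answer: True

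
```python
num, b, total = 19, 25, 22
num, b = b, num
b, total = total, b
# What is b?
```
Trace:
  num=19, b=25, total=22
  num=25, b=19, total=22
  num=25, b=22, total=19

Final answer: 22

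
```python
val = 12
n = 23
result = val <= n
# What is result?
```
Trace:
  val=12
  val=12, n=23
  val=12, n=23, result=True

Final answer: True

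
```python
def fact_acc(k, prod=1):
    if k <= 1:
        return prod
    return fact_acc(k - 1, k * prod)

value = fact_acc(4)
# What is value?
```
Call trace:
fact_acc(k=4, prod=1)
  fact_acc(k=3, prod=4)
    fact_acc(k=2, prod=12)
      fact_acc(k=1, prod=24)
      -> return 24
    -> return 24
  -> return 24
-> return 24

Final answer: 24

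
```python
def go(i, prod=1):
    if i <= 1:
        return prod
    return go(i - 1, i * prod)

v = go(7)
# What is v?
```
Call trace:
go(i=7, prod=1)
  go(i=6, prod=7)
    go(i=5, prod=42)
      go(i=4, prod=210)
        go(i=3, prod=840)
          go(i=2, prod=2520)
            go(i=1, prod=5040)
            -> return 5040
          -> return 5040
        -> return 5040
      -> return 5040
    -> return 5040
  -> return 5040
-> return 5040

Final answer: 5040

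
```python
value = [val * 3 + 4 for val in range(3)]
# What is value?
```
Trace:
  val=0
  val=1
  val=2
  value=[4, 7, 10]

Final answer: [4, 7, 10]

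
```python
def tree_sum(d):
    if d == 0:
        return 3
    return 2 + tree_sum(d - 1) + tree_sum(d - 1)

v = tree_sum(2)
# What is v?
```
Call trace (a repeated sub-call is expanded the first time; later identical calls just restate its return value):
tree_sum(d=2)
  tree_sum(d=1)
    tree_sum(d=0)
    -> return 3
    tree_sum(d=0)
    -> return 3
  -> return 8
  tree_sum(d=1) -> return 8  (same call as traced above)
-> return 18

Final answer: 18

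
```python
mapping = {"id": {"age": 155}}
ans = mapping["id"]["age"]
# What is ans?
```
Trace:
  mapping={'id': {'age': 155}}
  mapping={'id': {'age': 155}}, ans=155

Final answer: 155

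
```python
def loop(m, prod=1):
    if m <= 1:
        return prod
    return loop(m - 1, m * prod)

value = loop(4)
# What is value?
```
Call trace:
loop(m=4, prod=1)
  loop(m=3, prod=4)
    loop(m=2, prod=12)
      loop(m=1, prod=24)
      -> return 24
    -> return 24
  -> return 24
-> return 24

Final answer: 24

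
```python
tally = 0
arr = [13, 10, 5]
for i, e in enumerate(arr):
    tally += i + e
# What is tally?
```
Trace:
  tally=0
  tally=13, i=0, e=13
  tally=24, i=1, e=10
  tally=31, i=2, e=5

Final answer: 31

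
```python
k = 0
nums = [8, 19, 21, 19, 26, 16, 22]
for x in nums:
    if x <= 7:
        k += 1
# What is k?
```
Trace:
  k=0
  k=0, x=8
  k=0, x=19
  k=0, x=21
  k=0, x=19
  k=0, x=26
  k=0, x=16
  k=0, x=22

Final answer: 0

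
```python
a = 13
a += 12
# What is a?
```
Trace:
  a=13
  a=25

Final answer: 25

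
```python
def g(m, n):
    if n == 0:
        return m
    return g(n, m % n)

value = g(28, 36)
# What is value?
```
Call trace:
g(m=28, n=36)
  g(m=36, n=28)
    g(m=28, n=8)
      g(m=8, n=4)
        g(m=4, n=0)
        -> return 4
      -> return 4
    -> return 4
  -> return 4
-> return 4

Final answer: 4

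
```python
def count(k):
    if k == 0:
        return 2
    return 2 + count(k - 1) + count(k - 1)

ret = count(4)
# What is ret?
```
Call trace (a repeated sub-call is expanded the first time; later identical calls just restate its return value):
count(k=4)
  count(k=3)
    count(k=2)
      count(k=1)
        count(k=0)
        -> return 2
        count(k=0)
        -> return 2
      -> return 6
      count(k=1) -> return 6  (same call as traced above)
    -> return 14
    count(k=2) -> return 14  (same call as traced above)
  -> return 30
  count(k=3) -> return 30  (same call as traced above)
-> return 62

Final answer: 62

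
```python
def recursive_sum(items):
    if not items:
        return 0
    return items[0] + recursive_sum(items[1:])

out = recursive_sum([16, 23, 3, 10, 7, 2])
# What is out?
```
Call trace:
recursive_sum(items=[16, 23, 3, 10, 7, 2])
  recursive_sum(items=[23, 3, 10, 7, 2])
    recursive_sum(items=[3, 10, 7, 2])
      recursive_sum(items=[10, 7, 2])
        recursive_sum(items=[7, 2])
          recursive_sum(items=[2])
            recursive_sum(items=[])
            -> return 0
          -> return 2
        -> return 9
      -> return 19
    -> return 22
  -> return 45
-> return 61

Final answer: 61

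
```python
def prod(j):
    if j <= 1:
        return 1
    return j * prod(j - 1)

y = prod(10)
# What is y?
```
Call trace:
prod(j=10)
  prod(j=9)
    prod(j=8)
      prod(j=7)
        prod(j=6)
          prod(j=5)
            prod(j=4)
              prod(j=3)
                prod(j=2)
                  prod(j=1)
                  -> return 1
                -> return 2
              -> return 6
            -> return 24
          -> return 120
        -> return 720
      -> return 5040
    -> return 40320
  -> return 362880
-> return 3628800

Final answer: 3628800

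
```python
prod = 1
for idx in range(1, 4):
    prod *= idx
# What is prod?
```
Trace:
  prod=1
  prod=1, idx=1
  prod=2, idx=2
  prod=6, idx=3

Final answer: 6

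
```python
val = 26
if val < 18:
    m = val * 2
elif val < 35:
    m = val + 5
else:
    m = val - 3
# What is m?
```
Trace:
  val=26
  val=26, m=31

Final answer: 31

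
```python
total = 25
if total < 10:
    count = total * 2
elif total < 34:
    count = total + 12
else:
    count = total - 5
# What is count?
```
Trace:
  total=25
  total=25, count=37

Final answer: 37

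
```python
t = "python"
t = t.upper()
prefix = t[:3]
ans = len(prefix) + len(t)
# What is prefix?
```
Trace:
  t='python'
  t='PYTHON'
  t='PYTHON', prefix='PYT'
  t='PYTHON', prefix='PYT', ans=9

Final answer: 'PYT'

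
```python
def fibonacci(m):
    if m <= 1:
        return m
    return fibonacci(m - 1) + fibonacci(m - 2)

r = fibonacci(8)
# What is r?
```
Call trace (a repeated sub-call is expanded the first time; later identical calls just restate its return value):
fibonacci(m=8)
  fibonacci(m=7)
    fibonacci(m=6)
      fibonacci(m=5)
        fibonacci(m=4)
          fibonacci(m=3)
            fibonacci(m=2)
              fibonacci(m=1)
              -> return 1
              fibonacci(m=0)
              -> return 0
            -> return 1
            fibonacci(m=1)
            -> return 1
          -> return 2
          fibonacci(m=2) -> return 1  (same call as traced above)
        -> return 3
        fibonacci(m=3) -> return 2  (same call as traced above)
      -> return 5
      fibonacci(m=4) -> return 3  (same call as traced above)
    -> return 8
    fibonacci(m=5) -> return 5  (same call as traced above)
  -> return 13
  fibonacci(m=6) -> return 8  (same call as traced above)
-> return 21

Final answer: 21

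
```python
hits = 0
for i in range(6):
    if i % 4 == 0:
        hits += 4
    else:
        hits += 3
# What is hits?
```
Trace:
  hits=0
  hits=4, i=0
  hits=7, i=1
  hits=10, i=2
  hits=13, i=3
  hits=17, i=4
  hits=20, i=5

Final answer: 20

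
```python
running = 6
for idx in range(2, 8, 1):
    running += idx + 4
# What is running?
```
Trace:
  running=6
  running=12, idx=2
  running=19, idx=3
  running=27, idx=4
  running=36, idx=5
  running=46, idx=6
  running=57, idx=7

Final answer: 57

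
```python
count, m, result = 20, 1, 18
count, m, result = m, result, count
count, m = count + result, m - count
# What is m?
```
Trace:
  count=20, m=1, result=18
  count=1, m=18, result=20
  count=21, m=17, result=20

Final answer: 17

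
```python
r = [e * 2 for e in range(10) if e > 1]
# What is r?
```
Trace:
  e=0
  e=1
  e=2
  e=3
  e=4
  e=5
  e=6
  e=7
  e=8
  e=9
  r=[4, 6, 8, 10, 12, 14, 16, 18]

Final answer: [4, 6, 8, 10, 12, 14, 16, 18]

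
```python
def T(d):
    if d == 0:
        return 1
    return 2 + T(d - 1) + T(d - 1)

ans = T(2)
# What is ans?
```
Call trace (a repeated sub-call is expanded the first time; later identical calls just restate its return value):
T(d=2)
  T(d=1)
    T(d=0)
    -> return 1
    T(d=0)
    -> return 1
  -> return 4
  T(d=1) -> return 4  (same call as traced above)
-> return 10

Final answer: 10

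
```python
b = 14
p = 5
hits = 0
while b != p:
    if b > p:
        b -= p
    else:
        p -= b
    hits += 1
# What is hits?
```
Trace:
  b=14
  b=14, p=5
  b=14, p=5, hits=0
  b=9, p=5, hits=1
  b=4, p=5, hits=2
  b=4, p=1, hits=3
  b=3, p=1, hits=4
  b=2, p=1, hits=5
  b=1, p=1, hits=6

Final answer: 6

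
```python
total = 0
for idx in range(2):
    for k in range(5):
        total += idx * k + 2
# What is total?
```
Trace:
  total=0
  total=2, idx=0, k=0
  total=4, idx=0, k=1
  total=6, idx=0, k=2
  total=8, idx=0, k=3
  total=10, idx=0, k=4
  total=12, idx=1, k=0
  total=15, idx=1, k=1
  total=19, idx=1, k=2
  total=24, idx=1, k=3
  total=30, idx=1, k=4

Final answer: 30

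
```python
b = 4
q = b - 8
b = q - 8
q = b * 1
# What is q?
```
Trace:
  b=4
  b=4, q=-4
  b=-12, q=-4
  b=-12, q=-12

Final answer: -12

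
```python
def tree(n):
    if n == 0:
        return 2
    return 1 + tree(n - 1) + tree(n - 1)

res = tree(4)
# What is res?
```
Call trace (a repeated sub-call is expanded the first time; later identical calls just restate its return value):
tree(n=4)
  tree(n=3)
    tree(n=2)
      tree(n=1)
        tree(n=0)
        -> return 2
        tree(n=0)
        -> return 2
      -> return 5
      tree(n=1) -> return 5  (same call as traced above)
    -> return 11
    tree(n=2) -> return 11  (same call as traced above)
  -> return 23
  tree(n=3) -> return 23  (same call as traced above)
-> return 47

Final answer: 47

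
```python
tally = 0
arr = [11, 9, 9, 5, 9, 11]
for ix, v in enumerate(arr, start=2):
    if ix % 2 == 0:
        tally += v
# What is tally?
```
Trace:
  tally=0
  tally=11, ix=2, v=11
  tally=11, ix=3, v=9
  tally=20, ix=4, v=9
  tally=20, ix=5, v=5
  tally=29, ix=6, v=9
  tally=29, ix=7, v=11

Final answer: 29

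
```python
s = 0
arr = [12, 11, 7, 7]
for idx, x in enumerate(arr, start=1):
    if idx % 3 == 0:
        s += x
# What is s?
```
Trace:
  s=0
  s=0, idx=1, x=12
  s=0, idx=2, x=11
  s=7, idx=3, x=7
  s=7, idx=4, x=7

Final answer: 7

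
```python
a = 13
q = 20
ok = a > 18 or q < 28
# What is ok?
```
Trace:
  a=13
  a=13, q=20
  a=13, q=20, ok=True

Final answer: True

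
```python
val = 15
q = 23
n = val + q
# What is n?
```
Trace:
  val=15
  val=15, q=23
  val=15, q=23, n=38

Final answer: 38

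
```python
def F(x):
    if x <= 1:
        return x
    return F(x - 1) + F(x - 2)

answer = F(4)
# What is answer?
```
Call trace (a repeated sub-call is expanded the first time; later identical calls just restate its return value):
F(x=4)
  F(x=3)
    F(x=2)
      F(x=1)
      -> return 1
      F(x=0)
      -> return 0
    -> return 1
    F(x=1)
    -> return 1
  -> return 2
  F(x=2) -> return 1  (same call as traced above)
-> return 3

Final answer: 3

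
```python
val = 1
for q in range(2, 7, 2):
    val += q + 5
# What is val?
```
Trace:
  val=1
  val=8, q=2
  val=17, q=4
  val=28, q=6

Final answer: 28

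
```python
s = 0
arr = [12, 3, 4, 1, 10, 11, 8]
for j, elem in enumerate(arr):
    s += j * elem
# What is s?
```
Trace:
  s=0
  s=0, j=0, elem=12
  s=3, j=1, elem=3
  s=11, j=2, elem=4
  s=14, j=3, elem=1
  s=54, j=4, elem=10
  s=109, j=5, elem=11
  s=157, j=6, elem=8

Final answer: 157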